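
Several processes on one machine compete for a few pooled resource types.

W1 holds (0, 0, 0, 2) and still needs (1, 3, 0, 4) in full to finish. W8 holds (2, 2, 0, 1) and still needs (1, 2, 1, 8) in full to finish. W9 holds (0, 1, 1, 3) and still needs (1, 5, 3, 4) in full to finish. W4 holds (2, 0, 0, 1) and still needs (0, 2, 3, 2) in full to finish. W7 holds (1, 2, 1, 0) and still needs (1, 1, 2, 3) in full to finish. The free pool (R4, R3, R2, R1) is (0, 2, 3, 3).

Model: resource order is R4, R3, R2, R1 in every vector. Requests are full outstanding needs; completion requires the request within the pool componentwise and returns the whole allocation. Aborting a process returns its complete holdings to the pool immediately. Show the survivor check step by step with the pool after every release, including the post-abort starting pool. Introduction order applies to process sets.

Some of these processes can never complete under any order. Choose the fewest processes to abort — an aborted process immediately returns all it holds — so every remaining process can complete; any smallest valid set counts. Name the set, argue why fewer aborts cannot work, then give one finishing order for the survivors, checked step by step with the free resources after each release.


Minimum abort set: W8.
Key observation: the deadlocked W9 becomes finishable only because W8 released (2, 2, 0, 1); it completes at step 3 below.
Why nothing smaller works: aborting no one leaves the state deadlocked as given.
Survivors finish in the order: W7, W4, W9, W1. Step-by-step check (pool after the aborts first):
  pool = (2, 4, 3, 4)
  W7: need (1, 1, 2, 3) fits (2, 4, 3, 4); releases (1, 2, 1, 0), pool now (3, 6, 4, 4)
  W4: need (0, 2, 3, 2) fits (3, 6, 4, 4); releases (2, 0, 0, 1), pool now (5, 6, 4, 5)
  W9: need (1, 5, 3, 4) fits (5, 6, 4, 5); releases (0, 1, 1, 3), pool now (5, 7, 5, 8)
  W1: need (1, 3, 0, 4) fits (5, 7, 5, 8); releases (0, 0, 0, 2), pool now (5, 7, 5, 10)


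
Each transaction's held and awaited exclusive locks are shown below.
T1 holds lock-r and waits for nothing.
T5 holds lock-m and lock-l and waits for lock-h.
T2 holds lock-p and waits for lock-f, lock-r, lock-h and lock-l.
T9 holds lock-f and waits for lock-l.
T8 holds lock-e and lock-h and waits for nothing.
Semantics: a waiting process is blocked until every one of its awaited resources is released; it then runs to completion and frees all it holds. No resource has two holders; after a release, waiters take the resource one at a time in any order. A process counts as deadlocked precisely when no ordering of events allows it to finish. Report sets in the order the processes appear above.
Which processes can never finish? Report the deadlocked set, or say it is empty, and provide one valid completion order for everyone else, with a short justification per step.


Nothing here is deadlocked.
Key observation: although several processes wait, no cycle exists — each chain bottoms out at a free runner.
A valid finishing order for the others: T8, T5, T9, T1, T2.
Check, step by step:
  run T8 (it waits on nothing); releases lock-e and lock-h
  T5: everything it awaited (lock-h) is free; runs, freeing lock-m and lock-l
  T9: everything it awaited (lock-l) is free; runs, freeing lock-f
  run T1 (it waits on nothing); releases lock-r
  T2: everything it awaited (lock-f, lock-r, lock-h and lock-l) is free; runs, freeing lock-p


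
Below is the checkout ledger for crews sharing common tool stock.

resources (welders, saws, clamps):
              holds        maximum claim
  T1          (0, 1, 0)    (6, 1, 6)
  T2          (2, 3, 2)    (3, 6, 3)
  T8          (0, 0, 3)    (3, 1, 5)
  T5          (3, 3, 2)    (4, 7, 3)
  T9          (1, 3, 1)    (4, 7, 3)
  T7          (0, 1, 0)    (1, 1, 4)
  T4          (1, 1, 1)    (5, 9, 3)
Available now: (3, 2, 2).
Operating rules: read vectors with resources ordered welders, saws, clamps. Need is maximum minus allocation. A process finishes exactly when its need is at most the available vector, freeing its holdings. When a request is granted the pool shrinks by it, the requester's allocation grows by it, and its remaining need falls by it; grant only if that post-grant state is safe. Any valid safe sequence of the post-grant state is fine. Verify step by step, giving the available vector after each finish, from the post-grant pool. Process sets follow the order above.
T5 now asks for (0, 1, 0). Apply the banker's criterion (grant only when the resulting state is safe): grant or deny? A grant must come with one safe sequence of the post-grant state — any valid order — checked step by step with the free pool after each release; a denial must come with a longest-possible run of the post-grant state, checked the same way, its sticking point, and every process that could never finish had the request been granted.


DENY — the pretend-granted state is unsafe.
Key observation: after T8, T7 the pool peaks at (3, 2, 5), and each blocked process is short somewhere: T1 on welders, clamps; T2 on saws; T5 on saws; T9 on saws; T4 on welders, saws.
On the post-grant state, T8, T7 is a maximal run — nothing extends it. Check, step by step:
  pool = (3, 1, 2)
  run T8 (needs (3, 1, 2), free (3, 1, 2)); after release of (0, 0, 3) the pool is (3, 1, 5)
  run T7 (needs (1, 0, 4), free (3, 1, 5)); after release of (0, 1, 0) the pool is (3, 2, 5)
  blocked: T1 wants (6, 0, 6), pool (3, 2, 5) — not enough welders and clamps
  blocked: T2 wants (1, 3, 1), pool (3, 2, 5) — not enough saws
  blocked: T5 wants (1, 3, 1), pool (3, 2, 5) — not enough saws
  blocked: T9 wants (3, 4, 2), pool (3, 2, 5) — not enough saws
  blocked: T4 wants (4, 8, 2), pool (3, 2, 5) — not enough welders and saws
Had the request been granted, T1, T2, T5, T9 and T4 could never finish.


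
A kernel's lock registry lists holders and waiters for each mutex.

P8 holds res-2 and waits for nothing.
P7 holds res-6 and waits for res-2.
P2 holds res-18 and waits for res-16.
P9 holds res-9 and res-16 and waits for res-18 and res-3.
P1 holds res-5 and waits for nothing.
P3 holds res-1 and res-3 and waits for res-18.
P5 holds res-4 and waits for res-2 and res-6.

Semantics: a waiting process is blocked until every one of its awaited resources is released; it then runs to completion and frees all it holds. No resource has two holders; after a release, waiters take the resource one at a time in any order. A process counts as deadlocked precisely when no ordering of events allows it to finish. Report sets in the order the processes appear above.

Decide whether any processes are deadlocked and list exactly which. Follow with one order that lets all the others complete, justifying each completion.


The deadlocked set is P2, P9 and P3.
Key observation: nobody on the ring P2 -> P9 -> P2 can start until another member finishes, which never happens; P3 is caught in further circular waits.
A valid finishing order for the others: P8, P7, P1, P5.
Step-by-step check:
  P8: no waits; runs immediately, freeing res-2
  P7 waits on res-2 — all released -> runs and releases res-6
  P1: no waits; runs immediately, freeing res-5
  P5 waits on res-2 and res-6 — all released -> runs and releases res-4


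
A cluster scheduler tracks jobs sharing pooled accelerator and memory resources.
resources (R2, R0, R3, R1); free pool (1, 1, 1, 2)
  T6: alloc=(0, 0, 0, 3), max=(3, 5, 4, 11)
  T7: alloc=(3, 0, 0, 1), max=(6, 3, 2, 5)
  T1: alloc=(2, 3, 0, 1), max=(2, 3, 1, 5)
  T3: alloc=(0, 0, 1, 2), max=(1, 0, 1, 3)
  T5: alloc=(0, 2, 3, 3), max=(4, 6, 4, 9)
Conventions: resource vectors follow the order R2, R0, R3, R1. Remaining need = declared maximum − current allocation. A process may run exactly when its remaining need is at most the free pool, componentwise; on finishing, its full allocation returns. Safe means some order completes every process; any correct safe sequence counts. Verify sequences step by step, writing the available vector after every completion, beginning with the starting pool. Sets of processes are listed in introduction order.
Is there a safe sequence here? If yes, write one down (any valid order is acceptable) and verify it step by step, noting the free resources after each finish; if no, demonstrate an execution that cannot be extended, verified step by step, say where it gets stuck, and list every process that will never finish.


SAFE — a valid safe sequence is T3, T1, T7, T5, T6.
Key observation: the first exact fit in this order is T3 — it needs (1, 0, 0, 1) with (1, 1, 1, 2) free, meeting a requested resource to the last unit.
Check, step by step:
  pool = (1, 1, 1, 2)
  run T3 (needs (1, 0, 0, 1), free (1, 1, 1, 2)); after release of (0, 0, 1, 2) the pool is (1, 1, 2, 4)
  run T1 (needs (0, 0, 1, 4), free (1, 1, 2, 4)); after release of (2, 3, 0, 1) the pool is (3, 4, 2, 5)
  run T7 (needs (3, 3, 2, 4), free (3, 4, 2, 5)); after release of (3, 0, 0, 1) the pool is (6, 4, 2, 6)
  run T5 (needs (4, 4, 1, 6), free (6, 4, 2, 6)); after release of (0, 2, 3, 3) the pool is (6, 6, 5, 9)
  run T6 (needs (3, 5, 4, 8), free (6, 6, 5, 9)); after release of (0, 0, 0, 3) the pool is (6, 6, 5, 12)


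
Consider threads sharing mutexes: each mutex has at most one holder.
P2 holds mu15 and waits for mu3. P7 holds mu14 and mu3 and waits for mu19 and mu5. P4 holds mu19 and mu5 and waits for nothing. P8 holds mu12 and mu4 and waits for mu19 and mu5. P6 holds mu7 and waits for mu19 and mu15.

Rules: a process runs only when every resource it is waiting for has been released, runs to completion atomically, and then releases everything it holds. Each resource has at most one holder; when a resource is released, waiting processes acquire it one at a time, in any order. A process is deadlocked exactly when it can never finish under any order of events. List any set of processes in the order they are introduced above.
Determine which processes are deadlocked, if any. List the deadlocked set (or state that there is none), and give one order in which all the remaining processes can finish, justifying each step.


The deadlocked set is empty.
Key observation: there is no circular wait here — follow any chain and it reaches a process that is free to run now.
The rest can finish in the order P4, P7, P8, P2, P6.
Verifying each step:
  P4: no waits; runs immediately, freeing mu19 and mu5
  P7 waits on mu19 and mu5 — all released -> runs and releases mu14 and mu3
  P8 waits on mu19 and mu5 — all released -> runs and releases mu12 and mu4
  P2 waits on mu3 — all released -> runs and releases mu15
  P6 waits on mu19 and mu15 — all released -> runs and releases mu7


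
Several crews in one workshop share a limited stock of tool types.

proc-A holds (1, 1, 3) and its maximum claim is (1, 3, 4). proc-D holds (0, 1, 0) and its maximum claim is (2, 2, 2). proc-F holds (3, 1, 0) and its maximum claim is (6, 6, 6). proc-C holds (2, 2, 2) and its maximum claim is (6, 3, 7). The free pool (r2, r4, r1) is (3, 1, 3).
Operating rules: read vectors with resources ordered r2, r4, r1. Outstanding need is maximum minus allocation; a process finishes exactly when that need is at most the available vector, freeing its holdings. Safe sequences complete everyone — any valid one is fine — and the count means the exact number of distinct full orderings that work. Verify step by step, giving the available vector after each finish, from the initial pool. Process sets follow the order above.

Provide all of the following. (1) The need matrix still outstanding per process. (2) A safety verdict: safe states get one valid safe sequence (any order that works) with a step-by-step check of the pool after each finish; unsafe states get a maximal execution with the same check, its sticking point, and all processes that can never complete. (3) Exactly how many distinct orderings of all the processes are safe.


(1) Need matrix, components ordered r2, r4, r1:
  proc-A: (0, 2, 1)
  proc-D: (2, 1, 2)
  proc-F: (3, 5, 6)
  proc-C: (4, 1, 5)
(2) SAFE — a valid safe sequence is proc-D, proc-A, proc-C, proc-F.
Key observation: at proc-D the run first touches a limit — (2, 1, 2) against (3, 1, 3), exact on a resource it actually requests.
Walking it through:
  pool = (3, 1, 3)
  proc-D needs (2, 1, 2) <= (3, 1, 3) -> finishes; pool += (0, 1, 0) = (3, 2, 3)
  proc-A needs (0, 2, 1) <= (3, 2, 3) -> finishes; pool += (1, 1, 3) = (4, 3, 6)
  proc-C needs (4, 1, 5) <= (4, 3, 6) -> finishes; pool += (2, 2, 2) = (6, 5, 8)
  proc-F needs (3, 5, 6) <= (6, 5, 8) -> finishes; pool += (3, 1, 0) = (9, 6, 8)
(3) Exactly 1 of the possible complete orderings is a safe sequence.


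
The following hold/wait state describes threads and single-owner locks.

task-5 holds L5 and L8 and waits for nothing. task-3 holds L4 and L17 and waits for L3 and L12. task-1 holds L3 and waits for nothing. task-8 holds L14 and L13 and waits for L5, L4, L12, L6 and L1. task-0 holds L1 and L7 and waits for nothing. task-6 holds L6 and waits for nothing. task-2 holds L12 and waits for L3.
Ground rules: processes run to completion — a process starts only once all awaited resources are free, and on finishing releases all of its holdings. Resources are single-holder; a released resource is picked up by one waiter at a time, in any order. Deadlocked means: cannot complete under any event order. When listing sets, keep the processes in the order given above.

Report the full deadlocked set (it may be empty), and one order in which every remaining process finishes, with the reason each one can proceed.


The deadlocked set is empty.
Key observation: the waits form no ring: some process can always run, and its releases unblock the others one by one.
One completion order for the rest: task-0, task-1, task-2, task-5, task-6, task-3, task-8.
Step-by-step check:
  task-0 waits on nothing -> runs at once and releases L1 and L7
  task-1 waits on nothing -> runs at once and releases L3
  task-2: everything it awaited (L3) is free; runs, freeing L12
  task-5 waits on nothing -> runs at once and releases L5 and L8
  task-6 waits on nothing -> runs at once and releases L6
  task-3: everything it awaited (L3 and L12) is free; runs, freeing L4 and L17
  task-8: everything it awaited (L5, L4, L12, L6 and L1) is free; runs, freeing L14 and L13


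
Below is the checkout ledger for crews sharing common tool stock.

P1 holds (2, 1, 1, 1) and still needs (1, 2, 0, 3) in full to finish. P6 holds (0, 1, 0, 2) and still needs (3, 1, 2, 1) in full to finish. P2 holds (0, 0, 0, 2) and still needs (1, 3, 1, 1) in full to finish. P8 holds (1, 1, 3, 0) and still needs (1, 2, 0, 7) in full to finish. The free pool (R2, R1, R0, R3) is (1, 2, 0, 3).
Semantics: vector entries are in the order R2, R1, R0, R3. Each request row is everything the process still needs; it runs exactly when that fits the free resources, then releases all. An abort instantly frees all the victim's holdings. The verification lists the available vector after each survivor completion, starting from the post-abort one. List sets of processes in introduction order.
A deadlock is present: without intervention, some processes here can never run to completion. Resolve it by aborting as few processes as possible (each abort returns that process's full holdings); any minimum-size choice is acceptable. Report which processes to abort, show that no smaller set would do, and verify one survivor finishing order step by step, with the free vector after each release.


Minimum abort set: P8.
Key observation: before aborting P8, P6 was permanently blocked — no order could ever run it; afterwards it completes at step 2.
No smaller set exists: with zero aborts the deadlock remains.
One survivor order: P1, P6, P2. Walking it through (post-abort pool first):
  pool = (2, 3, 3, 3)
  P1 needs (1, 2, 0, 3) <= (2, 3, 3, 3) -> finishes; pool += (2, 1, 1, 1) = (4, 4, 4, 4)
  P6 needs (3, 1, 2, 1) <= (4, 4, 4, 4) -> finishes; pool += (0, 1, 0, 2) = (4, 5, 4, 6)
  P2 needs (1, 3, 1, 1) <= (4, 5, 4, 6) -> finishes; pool += (0, 0, 0, 2) = (4, 5, 4, 8)


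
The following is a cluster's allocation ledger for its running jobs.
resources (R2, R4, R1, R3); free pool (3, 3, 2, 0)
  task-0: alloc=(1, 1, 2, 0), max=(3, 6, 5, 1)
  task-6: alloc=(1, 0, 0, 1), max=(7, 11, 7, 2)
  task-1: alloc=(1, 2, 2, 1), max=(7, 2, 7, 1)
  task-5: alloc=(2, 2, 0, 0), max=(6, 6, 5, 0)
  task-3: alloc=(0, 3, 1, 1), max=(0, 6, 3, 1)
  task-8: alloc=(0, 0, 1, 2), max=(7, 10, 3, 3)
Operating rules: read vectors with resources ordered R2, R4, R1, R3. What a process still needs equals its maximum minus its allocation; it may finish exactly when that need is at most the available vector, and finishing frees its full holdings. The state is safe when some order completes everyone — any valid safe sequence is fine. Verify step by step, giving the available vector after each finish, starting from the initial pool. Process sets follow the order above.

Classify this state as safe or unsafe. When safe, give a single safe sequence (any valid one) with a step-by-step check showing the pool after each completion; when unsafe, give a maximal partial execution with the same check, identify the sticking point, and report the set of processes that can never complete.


SAFE — a valid safe sequence is task-3, task-0, task-5, task-1, task-8, task-6.
Key observation: reading the order forward, task-3 is the first process whose need (0, 3, 2, 0) meets the free pool (3, 3, 2, 0) exactly on a resource it requests.
Walking it through:
  pool = (3, 3, 2, 0)
  run task-3 (needs (0, 3, 2, 0), free (3, 3, 2, 0)); after release of (0, 3, 1, 1) the pool is (3, 6, 3, 1)
  run task-0 (needs (2, 5, 3, 1), free (3, 6, 3, 1)); after release of (1, 1, 2, 0) the pool is (4, 7, 5, 1)
  run task-5 (needs (4, 4, 5, 0), free (4, 7, 5, 1)); after release of (2, 2, 0, 0) the pool is (6, 9, 5, 1)
  run task-1 (needs (6, 0, 5, 0), free (6, 9, 5, 1)); after release of (1, 2, 2, 1) the pool is (7, 11, 7, 2)
  run task-8 (needs (7, 10, 2, 1), free (7, 11, 7, 2)); after release of (0, 0, 1, 2) the pool is (7, 11, 8, 4)
  run task-6 (needs (6, 11, 7, 1), free (7, 11, 8, 4)); after release of (1, 0, 0, 1) the pool is (8, 11, 8, 5)


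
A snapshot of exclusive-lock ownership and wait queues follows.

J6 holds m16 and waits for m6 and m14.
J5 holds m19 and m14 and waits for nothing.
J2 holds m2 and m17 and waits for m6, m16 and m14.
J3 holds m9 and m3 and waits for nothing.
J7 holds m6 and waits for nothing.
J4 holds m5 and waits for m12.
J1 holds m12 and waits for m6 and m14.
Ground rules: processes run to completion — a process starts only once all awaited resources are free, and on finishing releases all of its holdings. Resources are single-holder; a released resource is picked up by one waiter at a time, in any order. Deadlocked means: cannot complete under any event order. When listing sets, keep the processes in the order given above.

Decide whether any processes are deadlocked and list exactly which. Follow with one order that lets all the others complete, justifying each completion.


Nothing here is deadlocked.
Key observation: although several processes wait, no cycle exists — each chain bottoms out at a free runner.
A valid finishing order for the others: J7, J5, J3, J6, J1, J4, J2.
Walking it through:
  J7: no waits; runs immediately, freeing m6
  J5: no waits; runs immediately, freeing m19 and m14
  J3: no waits; runs immediately, freeing m9 and m3
  run J6 (all its waits — m6 and m14 — are resolved); releases m16
  run J1 (all its waits — m6 and m14 — are resolved); releases m12
  run J4 (all its waits — m12 — are resolved); releases m5
  run J2 (all its waits — m6, m16 and m14 — are resolved); releases m2 and m17


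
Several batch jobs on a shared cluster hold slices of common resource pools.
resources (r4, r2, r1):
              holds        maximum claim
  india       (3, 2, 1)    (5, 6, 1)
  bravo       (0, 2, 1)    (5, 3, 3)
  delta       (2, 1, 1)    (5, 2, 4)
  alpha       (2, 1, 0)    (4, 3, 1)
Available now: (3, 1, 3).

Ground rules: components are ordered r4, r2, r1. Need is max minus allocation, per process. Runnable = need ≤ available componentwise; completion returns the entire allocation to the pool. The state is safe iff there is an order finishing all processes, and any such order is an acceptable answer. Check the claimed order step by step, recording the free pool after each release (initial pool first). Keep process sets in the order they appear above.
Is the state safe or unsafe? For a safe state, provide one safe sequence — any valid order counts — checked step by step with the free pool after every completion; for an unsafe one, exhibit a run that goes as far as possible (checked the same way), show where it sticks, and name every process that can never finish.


The state is SAFE; one workable sequence: delta, bravo, india, alpha.
Key observation: the order's first zero-slack moment is delta ((3, 1, 3) needed, (3, 1, 3) free — a requested resource with nothing to spare).
Check, step by step:
  pool = (3, 1, 3)
  delta needs (3, 1, 3) <= (3, 1, 3) -> finishes; pool += (2, 1, 1) = (5, 2, 4)
  bravo needs (5, 1, 2) <= (5, 2, 4) -> finishes; pool += (0, 2, 1) = (5, 4, 5)
  india needs (2, 4, 0) <= (5, 4, 5) -> finishes; pool += (3, 2, 1) = (8, 6, 6)
  alpha needs (2, 2, 1) <= (8, 6, 6) -> finishes; pool += (2, 1, 0) = (10, 7, 6)


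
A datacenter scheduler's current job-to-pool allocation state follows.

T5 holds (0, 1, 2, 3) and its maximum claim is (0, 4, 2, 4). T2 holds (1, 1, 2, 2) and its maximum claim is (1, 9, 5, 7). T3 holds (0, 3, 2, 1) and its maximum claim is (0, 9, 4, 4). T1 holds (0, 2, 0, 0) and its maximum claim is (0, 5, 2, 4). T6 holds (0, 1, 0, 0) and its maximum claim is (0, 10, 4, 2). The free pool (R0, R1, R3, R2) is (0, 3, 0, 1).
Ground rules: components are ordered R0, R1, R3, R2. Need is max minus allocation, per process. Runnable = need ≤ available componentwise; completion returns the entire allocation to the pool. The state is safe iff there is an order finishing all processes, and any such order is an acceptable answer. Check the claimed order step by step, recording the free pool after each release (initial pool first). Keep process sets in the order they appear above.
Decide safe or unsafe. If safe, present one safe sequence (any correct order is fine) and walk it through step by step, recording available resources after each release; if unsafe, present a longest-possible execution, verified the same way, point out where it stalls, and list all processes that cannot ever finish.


SAFE — a valid safe sequence is T5, T1, T3, T2, T6.
Key observation: at T5 the run first touches a limit — (0, 3, 0, 1) against (0, 3, 0, 1), exact on a resource it actually requests.
Walking it through:
  pool = (0, 3, 0, 1)
  run T5 (needs (0, 3, 0, 1), free (0, 3, 0, 1)); after release of (0, 1, 2, 3) the pool is (0, 4, 2, 4)
  run T1 (needs (0, 3, 2, 4), free (0, 4, 2, 4)); after release of (0, 2, 0, 0) the pool is (0, 6, 2, 4)
  run T3 (needs (0, 6, 2, 3), free (0, 6, 2, 4)); after release of (0, 3, 2, 1) the pool is (0, 9, 4, 5)
  run T2 (needs (0, 8, 3, 5), free (0, 9, 4, 5)); after release of (1, 1, 2, 2) the pool is (1, 10, 6, 7)
  run T6 (needs (0, 9, 4, 2), free (1, 10, 6, 7)); after release of (0, 1, 0, 0) the pool is (1, 11, 6, 7)


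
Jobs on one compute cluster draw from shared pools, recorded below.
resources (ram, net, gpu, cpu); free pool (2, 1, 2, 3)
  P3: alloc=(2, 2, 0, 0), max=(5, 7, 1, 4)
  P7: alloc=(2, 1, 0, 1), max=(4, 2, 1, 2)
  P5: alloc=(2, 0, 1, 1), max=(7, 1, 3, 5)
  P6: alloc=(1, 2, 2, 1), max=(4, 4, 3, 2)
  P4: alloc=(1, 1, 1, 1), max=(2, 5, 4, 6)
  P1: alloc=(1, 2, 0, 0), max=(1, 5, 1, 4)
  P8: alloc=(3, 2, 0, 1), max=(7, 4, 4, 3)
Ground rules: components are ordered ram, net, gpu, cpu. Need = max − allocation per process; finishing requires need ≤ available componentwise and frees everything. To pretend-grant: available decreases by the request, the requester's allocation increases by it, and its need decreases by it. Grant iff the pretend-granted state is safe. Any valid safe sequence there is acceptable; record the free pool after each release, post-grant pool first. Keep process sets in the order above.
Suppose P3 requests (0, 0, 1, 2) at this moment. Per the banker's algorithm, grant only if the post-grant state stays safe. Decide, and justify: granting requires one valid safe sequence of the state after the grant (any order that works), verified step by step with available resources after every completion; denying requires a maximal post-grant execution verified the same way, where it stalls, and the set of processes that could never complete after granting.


DENY: after the grant no complete ordering would exist.
Key observation: after P7, P6 the pool peaks at (5, 4, 3, 3), and each blocked process is short somewhere: P3 on net; P5 on cpu; P4 on cpu; P1 on cpu; P8 on gpu.
After a pretend grant, a maximal execution: P7, P6 — then nothing else fits. Check, step by step:
  pool = (2, 1, 1, 1)
  P7 needs (2, 1, 1, 1) <= (2, 1, 1, 1) -> finishes; pool += (2, 1, 0, 1) = (4, 2, 1, 2)
  P6 needs (3, 2, 1, 1) <= (4, 2, 1, 2) -> finishes; pool += (1, 2, 2, 1) = (5, 4, 3, 3)
  P3 cannot run: need (3, 5, 0, 2) vs free (5, 4, 3, 3) (insufficient net)
  P5 cannot run: need (5, 1, 2, 4) vs free (5, 4, 3, 3) (insufficient cpu)
  P4 cannot run: need (1, 4, 3, 5) vs free (5, 4, 3, 3) (insufficient cpu)
  P1 cannot run: need (0, 3, 1, 4) vs free (5, 4, 3, 3) (insufficient cpu)
  P8 cannot run: need (4, 2, 4, 2) vs free (5, 4, 3, 3) (insufficient gpu)
Post-grant, the permanently blocked set is P3, P5, P4, P1 and P8.


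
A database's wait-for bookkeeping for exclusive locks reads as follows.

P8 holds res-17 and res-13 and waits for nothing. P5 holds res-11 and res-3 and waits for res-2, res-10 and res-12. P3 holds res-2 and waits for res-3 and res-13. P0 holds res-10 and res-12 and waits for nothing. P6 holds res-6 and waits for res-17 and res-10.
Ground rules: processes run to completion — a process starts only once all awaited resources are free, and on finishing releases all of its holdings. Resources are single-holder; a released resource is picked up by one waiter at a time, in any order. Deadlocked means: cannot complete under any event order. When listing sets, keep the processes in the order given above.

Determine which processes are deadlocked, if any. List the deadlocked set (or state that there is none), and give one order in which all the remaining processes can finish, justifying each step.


Deadlocked set: P5 and P3.
Key observation: nobody on the ring P5 -> P3 -> P5 can start until another member finishes, which never happens; no other process is dragged down with it.
A valid finishing order for the others: P0, P8, P6.
Walking it through:
  P0: no waits; runs immediately, freeing res-10 and res-12
  P8: no waits; runs immediately, freeing res-17 and res-13
  P6 waits on res-17 and res-10 — all released -> runs and releases res-6


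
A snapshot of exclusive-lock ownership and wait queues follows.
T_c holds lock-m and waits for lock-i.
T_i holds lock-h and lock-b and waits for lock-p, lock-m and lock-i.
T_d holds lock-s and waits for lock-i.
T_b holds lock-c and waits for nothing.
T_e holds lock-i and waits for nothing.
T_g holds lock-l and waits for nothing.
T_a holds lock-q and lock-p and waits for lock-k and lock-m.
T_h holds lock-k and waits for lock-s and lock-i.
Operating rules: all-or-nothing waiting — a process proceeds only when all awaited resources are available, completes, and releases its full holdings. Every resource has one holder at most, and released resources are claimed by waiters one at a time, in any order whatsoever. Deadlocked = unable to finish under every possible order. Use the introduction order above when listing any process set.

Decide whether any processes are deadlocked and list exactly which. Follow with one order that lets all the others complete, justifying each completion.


No process is deadlocked.
Key observation: the waits form no ring: some process can always run, and its releases unblock the others one by one.
The rest can finish in the order T_e, T_c, T_d, T_g, T_h, T_a, T_i, T_b.
Step-by-step check:
  T_e waits on nothing -> runs at once and releases lock-i
  T_c: everything it awaited (lock-i) is free; runs, freeing lock-m
  T_d: everything it awaited (lock-i) is free; runs, freeing lock-s
  T_g waits on nothing -> runs at once and releases lock-l
  T_h: everything it awaited (lock-s and lock-i) is free; runs, freeing lock-k
  T_a: everything it awaited (lock-k and lock-m) is free; runs, freeing lock-q and lock-p
  T_i: everything it awaited (lock-p, lock-m and lock-i) is free; runs, freeing lock-h and lock-b
  T_b waits on nothing -> runs at once and releases lock-c


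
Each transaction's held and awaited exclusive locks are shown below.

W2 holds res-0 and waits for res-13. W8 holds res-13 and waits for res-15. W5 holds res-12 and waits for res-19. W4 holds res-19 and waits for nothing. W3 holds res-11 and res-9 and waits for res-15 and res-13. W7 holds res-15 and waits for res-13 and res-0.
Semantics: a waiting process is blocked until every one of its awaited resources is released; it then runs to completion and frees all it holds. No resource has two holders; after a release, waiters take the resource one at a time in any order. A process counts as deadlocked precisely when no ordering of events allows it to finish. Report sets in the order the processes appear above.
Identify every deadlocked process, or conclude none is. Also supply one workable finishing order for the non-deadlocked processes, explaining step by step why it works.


Deadlocked: W2, W8, W3 and W7.
Key observation: the loop W2 -> W8 -> W7 -> W2 blocks itself forever; W3 waits into the deadlock from upstream.
A valid finishing order for the others: W4, W5.
Verifying each step:
  run W4 (it waits on nothing); releases res-19
  W5 waits on res-19 — all released -> runs and releases res-12


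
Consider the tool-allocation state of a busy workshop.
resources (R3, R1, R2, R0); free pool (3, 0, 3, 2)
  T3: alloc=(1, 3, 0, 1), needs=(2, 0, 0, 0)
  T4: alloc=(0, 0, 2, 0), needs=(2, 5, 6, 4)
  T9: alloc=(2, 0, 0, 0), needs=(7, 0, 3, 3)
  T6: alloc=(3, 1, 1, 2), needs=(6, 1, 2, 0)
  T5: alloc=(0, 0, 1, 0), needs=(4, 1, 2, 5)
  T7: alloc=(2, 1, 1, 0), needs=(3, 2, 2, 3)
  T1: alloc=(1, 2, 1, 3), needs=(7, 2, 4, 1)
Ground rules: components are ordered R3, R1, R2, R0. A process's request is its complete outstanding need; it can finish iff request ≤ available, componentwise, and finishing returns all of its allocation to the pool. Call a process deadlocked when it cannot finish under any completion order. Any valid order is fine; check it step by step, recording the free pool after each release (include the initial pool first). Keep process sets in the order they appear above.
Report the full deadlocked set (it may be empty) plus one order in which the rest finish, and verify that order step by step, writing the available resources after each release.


Nothing here is deadlocked.
Key observation: beginning at T3, releases accumulate fast enough that every process eventually fits.
The rest can finish in the order T3, T7, T6, T5, T1, T9, T4. Verifying each step:
  pool = (3, 0, 3, 2)
  T3 needs (2, 0, 0, 0) <= (3, 0, 3, 2) -> finishes; pool += (1, 3, 0, 1) = (4, 3, 3, 3)
  T7 needs (3, 2, 2, 3) <= (4, 3, 3, 3) -> finishes; pool += (2, 1, 1, 0) = (6, 4, 4, 3)
  T6 needs (6, 1, 2, 0) <= (6, 4, 4, 3) -> finishes; pool += (3, 1, 1, 2) = (9, 5, 5, 5)
  T5 needs (4, 1, 2, 5) <= (9, 5, 5, 5) -> finishes; pool += (0, 0, 1, 0) = (9, 5, 6, 5)
  T1 needs (7, 2, 4, 1) <= (9, 5, 6, 5) -> finishes; pool += (1, 2, 1, 3) = (10, 7, 7, 8)
  T9 needs (7, 0, 3, 3) <= (10, 7, 7, 8) -> finishes; pool += (2, 0, 0, 0) = (12, 7, 7, 8)
  T4 needs (2, 5, 6, 4) <= (12, 7, 7, 8) -> finishes; pool += (0, 0, 2, 0) = (12, 7, 9, 8)


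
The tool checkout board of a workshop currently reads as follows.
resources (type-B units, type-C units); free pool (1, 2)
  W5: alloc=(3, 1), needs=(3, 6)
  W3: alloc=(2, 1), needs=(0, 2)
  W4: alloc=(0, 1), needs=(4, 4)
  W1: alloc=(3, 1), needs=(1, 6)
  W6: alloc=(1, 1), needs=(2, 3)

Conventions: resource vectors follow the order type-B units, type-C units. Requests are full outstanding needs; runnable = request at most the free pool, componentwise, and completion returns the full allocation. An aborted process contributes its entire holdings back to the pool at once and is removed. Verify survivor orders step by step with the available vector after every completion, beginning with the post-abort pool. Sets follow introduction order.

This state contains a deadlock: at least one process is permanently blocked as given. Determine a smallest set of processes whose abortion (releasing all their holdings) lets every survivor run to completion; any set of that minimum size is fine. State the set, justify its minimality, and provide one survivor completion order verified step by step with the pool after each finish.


Abort W5.
Key observation: before aborting W5, W1 was permanently blocked — no order could ever run it; afterwards it completes at step 4.
No smaller set exists: with zero aborts the deadlock remains.
Survivors finish in the order: W6, W3, W4, W1. Step-by-step check (pool after the aborts first):
  pool = (4, 3)
  W6: need (2, 3) fits (4, 3); releases (1, 1), pool now (5, 4)
  W3: need (0, 2) fits (5, 4); releases (2, 1), pool now (7, 5)
  W4: need (4, 4) fits (7, 5); releases (0, 1), pool now (7, 6)
  W1: need (1, 6) fits (7, 6); releases (3, 1), pool now (10, 7)


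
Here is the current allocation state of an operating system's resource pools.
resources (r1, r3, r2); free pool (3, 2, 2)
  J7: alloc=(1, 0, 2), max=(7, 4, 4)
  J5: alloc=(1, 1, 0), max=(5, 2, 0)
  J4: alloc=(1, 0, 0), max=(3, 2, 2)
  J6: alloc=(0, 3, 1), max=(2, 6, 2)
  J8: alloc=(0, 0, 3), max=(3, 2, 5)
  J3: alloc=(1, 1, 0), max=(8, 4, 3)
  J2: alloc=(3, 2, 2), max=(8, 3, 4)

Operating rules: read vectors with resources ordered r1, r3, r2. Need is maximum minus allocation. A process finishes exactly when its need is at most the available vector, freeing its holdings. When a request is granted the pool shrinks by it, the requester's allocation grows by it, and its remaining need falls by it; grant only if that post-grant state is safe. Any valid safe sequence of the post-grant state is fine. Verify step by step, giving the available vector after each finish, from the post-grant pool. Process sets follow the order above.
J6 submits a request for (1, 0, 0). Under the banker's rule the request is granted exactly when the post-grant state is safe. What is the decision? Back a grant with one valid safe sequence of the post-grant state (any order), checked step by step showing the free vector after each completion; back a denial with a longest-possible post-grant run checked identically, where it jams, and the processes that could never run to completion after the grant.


DENY — the pretend-granted state is unsafe.
Key observation: after J4, J8 the pool peaks at (3, 2, 5), and each blocked process is short somewhere: J7 on r1, r3; J5 on r1; J6 on r3; J3 on r1, r3; J2 on r1.
Pretend the grant happened; the run J4, J8 goes as far as possible. Walking it through:
  pool = (2, 2, 2)
  J4 needs (2, 2, 2) <= (2, 2, 2) -> finishes; pool += (1, 0, 0) = (3, 2, 2)
  J8 needs (3, 2, 2) <= (3, 2, 2) -> finishes; pool += (0, 0, 3) = (3, 2, 5)
  J7 still needs (6, 4, 2) but only (3, 2, 5) is free — short on r1 and r3
  J5 still needs (4, 1, 0) but only (3, 2, 5) is free — short on r1
  J6 still needs (1, 3, 1) but only (3, 2, 5) is free — short on r3
  J3 still needs (7, 3, 3) but only (3, 2, 5) is free — short on r1 and r3
  J2 still needs (5, 1, 2) but only (3, 2, 5) is free — short on r1
Post-grant, the permanently blocked set is J7, J5, J6, J3 and J2.


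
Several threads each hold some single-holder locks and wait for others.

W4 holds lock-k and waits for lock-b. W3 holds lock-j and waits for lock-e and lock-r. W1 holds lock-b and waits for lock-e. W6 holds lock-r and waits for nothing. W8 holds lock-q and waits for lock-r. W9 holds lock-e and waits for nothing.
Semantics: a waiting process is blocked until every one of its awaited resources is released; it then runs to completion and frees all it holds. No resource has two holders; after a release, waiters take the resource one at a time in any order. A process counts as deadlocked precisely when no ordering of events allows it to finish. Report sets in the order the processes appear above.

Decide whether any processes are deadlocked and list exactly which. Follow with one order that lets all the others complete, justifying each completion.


No process is deadlocked.
Key observation: the waits form no ring: some process can always run, and its releases unblock the others one by one.
A valid finishing order for the others: W9, W1, W6, W3, W8, W4.
Verifying each step:
  run W9 (it waits on nothing); releases lock-e
  run W1 (all its waits — lock-e — are resolved); releases lock-b
  run W6 (it waits on nothing); releases lock-r
  run W3 (all its waits — lock-e and lock-r — are resolved); releases lock-j
  run W8 (all its waits — lock-r — are resolved); releases lock-q
  run W4 (all its waits — lock-b — are resolved); releases lock-k


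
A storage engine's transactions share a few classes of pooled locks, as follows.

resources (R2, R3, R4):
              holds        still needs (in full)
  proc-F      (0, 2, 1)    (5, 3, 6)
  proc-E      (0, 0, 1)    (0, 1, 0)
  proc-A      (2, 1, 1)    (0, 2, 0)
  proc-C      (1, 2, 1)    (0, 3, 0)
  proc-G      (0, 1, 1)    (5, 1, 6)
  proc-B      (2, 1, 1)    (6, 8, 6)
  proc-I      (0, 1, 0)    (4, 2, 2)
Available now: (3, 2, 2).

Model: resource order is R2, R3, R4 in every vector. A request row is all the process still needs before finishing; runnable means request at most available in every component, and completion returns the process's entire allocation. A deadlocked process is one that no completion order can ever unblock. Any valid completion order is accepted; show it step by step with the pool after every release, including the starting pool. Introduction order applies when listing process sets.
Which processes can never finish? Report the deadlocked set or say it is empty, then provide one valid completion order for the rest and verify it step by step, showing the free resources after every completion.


Deadlocked: proc-F, proc-G and proc-B.
Key observation: the wall is R4: completing proc-A, proc-E, proc-C, proc-I brings the pool only to (6, 6, 5), and all the rest need more.
One completion order for the rest: proc-A, proc-E, proc-C, proc-I. Step-by-step check:
  pool = (3, 2, 2)
  proc-A: need (0, 2, 0) fits (3, 2, 2); releases (2, 1, 1), pool now (5, 3, 3)
  proc-E: need (0, 1, 0) fits (5, 3, 3); releases (0, 0, 1), pool now (5, 3, 4)
  proc-C: need (0, 3, 0) fits (5, 3, 4); releases (1, 2, 1), pool now (6, 5, 5)
  proc-I: need (4, 2, 2) fits (6, 5, 5); releases (0, 1, 0), pool now (6, 6, 5)
None of the blocked processes ever fits:
  proc-F cannot run: need (5, 3, 6) vs free (6, 6, 5) (insufficient R4)
  proc-G cannot run: need (5, 1, 6) vs free (6, 6, 5) (insufficient R4)
  proc-B cannot run: need (6, 8, 6) vs free (6, 6, 5) (insufficient R3 and R4)


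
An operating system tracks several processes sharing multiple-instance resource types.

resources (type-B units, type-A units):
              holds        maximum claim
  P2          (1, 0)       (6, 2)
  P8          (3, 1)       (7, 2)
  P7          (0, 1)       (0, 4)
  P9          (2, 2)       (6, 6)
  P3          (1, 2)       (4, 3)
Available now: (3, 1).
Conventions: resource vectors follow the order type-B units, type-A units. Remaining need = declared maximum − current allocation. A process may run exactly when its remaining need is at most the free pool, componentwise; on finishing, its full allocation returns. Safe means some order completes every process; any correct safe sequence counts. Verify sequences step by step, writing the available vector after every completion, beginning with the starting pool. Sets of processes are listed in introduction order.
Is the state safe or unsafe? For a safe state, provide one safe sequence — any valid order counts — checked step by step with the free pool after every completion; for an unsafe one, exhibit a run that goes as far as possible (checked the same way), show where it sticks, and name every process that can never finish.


SAFE. One safe sequence: P3, P8, P2, P7, P9.
Key observation: P3 marks the first exact bind of the order: its need (3, 1) fits the free (3, 1) with zero slack on a requested resource.
Walking it through:
  pool = (3, 1)
  run P3 (needs (3, 1), free (3, 1)); after release of (1, 2) the pool is (4, 3)
  run P8 (needs (4, 1), free (4, 3)); after release of (3, 1) the pool is (7, 4)
  run P2 (needs (5, 2), free (7, 4)); after release of (1, 0) the pool is (8, 4)
  run P7 (needs (0, 3), free (8, 4)); after release of (0, 1) the pool is (8, 5)
  run P9 (needs (4, 4), free (8, 5)); after release of (2, 2) the pool is (10, 7)
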